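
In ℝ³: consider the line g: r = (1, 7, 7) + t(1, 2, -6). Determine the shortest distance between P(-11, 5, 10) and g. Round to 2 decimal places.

Taking (1, 7, 7) on g with direction v = (1, 2, -6): w = P − (1, 7, 7) = (-12, -2, 3), and w × v = (6, -69, -22).
Distance = |w × v| / |v| = √5281 / √41 ≈ 11.35.

11.35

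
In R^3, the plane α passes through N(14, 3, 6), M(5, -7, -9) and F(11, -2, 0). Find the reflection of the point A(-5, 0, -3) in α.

(5, 6, -13)

NM = (-9, -10, -15), NF = (-3, -5, -6); a normal to α is NM × NF = (-15, -9, 15).
Using N: α has equation -15x - 9y + 15z = -147.
λ = (n·A − d)/|n|² = (30 − (-147))/531 = 1/3.
Reflection = A − 2λn = (-5, 0, -3) − (2/3)·(-15, -9, 15) = (5, 6, -13).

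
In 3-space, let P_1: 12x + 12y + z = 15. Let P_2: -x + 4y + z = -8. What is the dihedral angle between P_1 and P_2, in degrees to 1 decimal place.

59.1

cos θ = |n₁·n₂| / (|n₁||n₂|) = |37| / (√289 · √18).
θ = arccos(0.51300) ≈ 59.1°.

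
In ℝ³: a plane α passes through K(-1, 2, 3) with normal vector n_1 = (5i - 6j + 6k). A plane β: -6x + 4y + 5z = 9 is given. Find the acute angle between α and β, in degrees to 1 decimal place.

73.9

α: n_1·r = n_1·K gives 5x - 6y + 6z = 1.
cos θ = |n₁·n₂| / (|n₁||n₂|) = |-24| / (√97 · √77).
θ = arccos(0.27770) ≈ 73.9°.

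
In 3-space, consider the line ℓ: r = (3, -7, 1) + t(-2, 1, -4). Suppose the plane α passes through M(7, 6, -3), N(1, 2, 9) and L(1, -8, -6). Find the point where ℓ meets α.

(1, -6, -3)

MN = (-6, -4, 12), ML = (-6, -14, -3); a normal to α is MN × ML = (180, -90, 60).
Using M: α has equation 180x - 90y + 60z = 540.
Substitute r = (3, -7, 1) + t(-2, 1, -4) into the plane: 1230 + (-690)t = 540, so t = 1.
Intersection: (3, -7, 1) + 1·(-2, 1, -4) = (1, -6, -3).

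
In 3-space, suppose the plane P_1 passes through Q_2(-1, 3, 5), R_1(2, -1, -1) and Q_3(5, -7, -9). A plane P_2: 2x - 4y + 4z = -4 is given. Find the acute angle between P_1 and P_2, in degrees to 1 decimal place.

Q_2R_1 = (3, -4, -6), Q_2Q_3 = (6, -10, -14); a normal to P_1 is Q_2R_1 × Q_2Q_3 = (-4, 6, -6).
Using Q_2: P_1 has equation -4x + 6y - 6z = -8.
cos θ = |n₁·n₂| / (|n₁||n₂|) = |-56| / (√88 · √36).
θ = arccos(0.99494) ≈ 5.8°.

5.8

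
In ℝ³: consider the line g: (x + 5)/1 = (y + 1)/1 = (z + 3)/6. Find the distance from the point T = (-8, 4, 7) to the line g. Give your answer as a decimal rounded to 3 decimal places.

g has direction (1, 1, 6) through (-5, -1, -3).
Taking (-5, -1, -3) on g with direction v = (1, 1, 6): w = T − (-5, -1, -3) = (-3, 5, 10), and w × v = (20, 28, -8).
Distance = |w × v| / |v| = √1248 / √38 ≈ 5.731.

5.731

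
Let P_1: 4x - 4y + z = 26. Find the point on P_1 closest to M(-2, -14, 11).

(-6, -10, 10)

Foot = M − λn with λ = (n·M − d)/|n|² = (59 − 26)/33 = 1.
Foot = (-2, -14, 11) − 1·(4, -4, 1) = (-6, -10, 10).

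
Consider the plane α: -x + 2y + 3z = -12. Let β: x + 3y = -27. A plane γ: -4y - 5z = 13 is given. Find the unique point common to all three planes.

(9, -12, 7)

Solving the 3×3 linear system -x + 2y + 3z = -12, x + 3y = -27, -4y - 5z = 13 (e.g. by elimination or Cramer's rule, determinant = 13) gives (9, -12, 7).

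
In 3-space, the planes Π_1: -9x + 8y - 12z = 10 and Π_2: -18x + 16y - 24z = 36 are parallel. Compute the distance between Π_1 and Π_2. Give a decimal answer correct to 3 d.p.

Rescale Π_2 by 1/2: -9x + 8y - 12z = 18. Then distance = |10 − 18| / √289 ≈ 0.471.

0.471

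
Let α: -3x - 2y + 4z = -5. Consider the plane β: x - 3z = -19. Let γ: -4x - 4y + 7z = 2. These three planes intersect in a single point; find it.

(11, 6, 10)

Solving the 3×3 linear system -3x - 2y + 4z = -5, x - 3z = -19, -4x - 4y + 7z = 2 (e.g. by elimination or Cramer's rule, determinant = 10) gives (11, 6, 10).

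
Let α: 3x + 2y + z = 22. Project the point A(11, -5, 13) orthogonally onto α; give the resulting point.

Foot = A − λn with λ = (n·A − d)/|n|² = (36 − 22)/14 = 1.
Foot = (11, -5, 13) − 1·(3, 2, 1) = (8, -7, 12).

(8, -7, 12)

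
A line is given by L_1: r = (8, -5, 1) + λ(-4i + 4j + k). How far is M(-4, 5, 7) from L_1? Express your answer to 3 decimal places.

3.499

Taking (8, -5, 1) on L_1 with direction v = (-4, 4, 1): w = M − (8, -5, 1) = (-12, 10, 6), and w × v = (-14, -12, -8).
Distance = |w × v| / |v| = √404 / √33 ≈ 3.499.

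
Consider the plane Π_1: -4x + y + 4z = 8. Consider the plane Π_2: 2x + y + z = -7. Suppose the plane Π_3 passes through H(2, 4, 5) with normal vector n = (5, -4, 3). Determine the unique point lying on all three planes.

(-2, -4, 1)

Π_3: n·r = n·H gives 5x - 4y + 3z = 9.
Solving the 3×3 linear system -4x + y + 4z = 8, 2x + y + z = -7, 5x - 4y + 3z = 9 (e.g. by elimination or Cramer's rule, determinant = -81) gives (-2, -4, 1).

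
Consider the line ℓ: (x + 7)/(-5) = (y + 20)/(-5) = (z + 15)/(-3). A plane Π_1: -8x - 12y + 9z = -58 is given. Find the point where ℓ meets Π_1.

(8, -5, -6)

ℓ has direction (-5, -5, -3) through (-7, -20, -15).
Substitute r = (-7, -20, -15) + t(-5, -5, -3) into the plane: 161 + 73t = -58, so t = -3.
Intersection: (-7, -20, -15) + (-3)·(-5, -5, -3) = (8, -5, -6).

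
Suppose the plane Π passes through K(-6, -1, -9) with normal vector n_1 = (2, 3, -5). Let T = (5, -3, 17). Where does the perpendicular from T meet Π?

Π: n_1·r = n_1·K gives 2x + 3y - 5z = 30.
Foot = T − λn with λ = (n·T − d)/|n|² = (-84 − 30)/38 = -3.
Foot = (5, -3, 17) − (-3)·(2, 3, -5) = (11, 6, 2).

(11, 6, 2)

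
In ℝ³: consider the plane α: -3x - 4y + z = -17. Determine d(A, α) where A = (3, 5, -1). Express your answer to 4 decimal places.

n·A − d = (-3)·(3) + (-4)·(5) + (1)·(-1) − (-17) = -13; |n| = √26.
Distance = |-13| / √26 = 13/√26 ≈ 2.5495.

2.5495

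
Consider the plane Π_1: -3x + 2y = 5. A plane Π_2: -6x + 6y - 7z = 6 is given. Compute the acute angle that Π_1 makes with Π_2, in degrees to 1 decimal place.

40.9

cos θ = |n₁·n₂| / (|n₁||n₂|) = |30| / (√13 · √121).
θ = arccos(0.75641) ≈ 40.9°.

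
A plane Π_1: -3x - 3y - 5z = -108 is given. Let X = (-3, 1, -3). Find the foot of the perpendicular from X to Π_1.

(6, 10, 12)

Foot = X − λn with λ = (n·X − d)/|n|² = (21 − (-108))/43 = 3.
Foot = (-3, 1, -3) − 3·(-3, -3, -5) = (6, 10, 12).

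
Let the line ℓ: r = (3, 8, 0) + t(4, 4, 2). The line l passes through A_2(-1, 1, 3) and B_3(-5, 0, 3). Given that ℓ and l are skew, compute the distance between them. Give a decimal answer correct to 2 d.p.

A direction vector for l is B_3 − A_2 = (-4, -1, 0).
Common perpendicular direction n = (4, 4, 2) × (-4, -1, 0) = (2, -8, 12).
With w = (-1, 1, 3) − (3, 8, 0) = (-4, -7, 3), w · n = 84.
Distance = |w · n| / |n| = |84| / √212 ≈ 5.77.

5.77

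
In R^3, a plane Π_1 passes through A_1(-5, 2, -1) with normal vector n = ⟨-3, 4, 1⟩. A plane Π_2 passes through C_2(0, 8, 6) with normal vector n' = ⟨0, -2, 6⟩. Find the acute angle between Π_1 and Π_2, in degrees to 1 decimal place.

86.4

Π_1: n·r = n·A_1 gives -3x + 4y + z = 22.
Π_2: n'·r = n'·C_2 gives -2y + 6z = 20.
cos θ = |n₁·n₂| / (|n₁||n₂|) = |-2| / (√26 · √40).
θ = arccos(0.06202) ≈ 86.4°.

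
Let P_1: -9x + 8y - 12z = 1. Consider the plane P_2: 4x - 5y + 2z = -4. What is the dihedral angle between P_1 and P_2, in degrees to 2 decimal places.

28.73

cos θ = |n₁·n₂| / (|n₁||n₂|) = |-100| / (√289 · √45).
θ = arccos(0.87689) ≈ 28.73°.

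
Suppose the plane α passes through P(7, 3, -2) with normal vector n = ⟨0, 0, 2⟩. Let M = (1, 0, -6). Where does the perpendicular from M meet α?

(1, 0, -2)

α: n·r = n·P gives 2z = -4.
Foot = M − λn with λ = (n·M − d)/|n|² = (-12 − (-4))/4 = -2.
Foot = (1, 0, -6) − (-2)·(0, 0, 2) = (1, 0, -2).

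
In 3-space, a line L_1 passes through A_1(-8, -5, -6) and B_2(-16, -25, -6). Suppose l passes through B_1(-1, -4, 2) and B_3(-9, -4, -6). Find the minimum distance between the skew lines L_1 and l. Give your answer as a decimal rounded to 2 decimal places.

A direction vector for L_1 is B_2 − A_1 = (-8, -20, 0).
A direction vector for l is B_3 − B_1 = (-8, 0, -8).
Common perpendicular direction n = (-8, -20, 0) × (-8, 0, -8) = (160, -64, -160).
With w = (-1, -4, 2) − (-8, -5, -6) = (7, 1, 8), w · n = -224.
Distance = |w · n| / |n| = |-224| / √55296 ≈ 0.95.

0.95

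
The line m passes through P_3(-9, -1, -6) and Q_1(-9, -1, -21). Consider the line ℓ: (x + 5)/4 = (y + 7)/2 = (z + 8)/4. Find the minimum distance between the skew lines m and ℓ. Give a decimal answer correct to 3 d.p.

A direction vector for m is Q_1 − P_3 = (0, 0, -15).
ℓ has direction (4, 2, 4) through (-5, -7, -8).
Common perpendicular direction n = (0, 0, -15) × (4, 2, 4) = (30, -60, 0).
With w = (-5, -7, -8) − (-9, -1, -6) = (4, -6, -2), w · n = 480.
Distance = |w · n| / |n| = |480| / √4500 ≈ 7.155.

7.155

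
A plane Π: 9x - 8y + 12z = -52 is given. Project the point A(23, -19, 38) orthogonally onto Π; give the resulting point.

(-4, 5, 2)

Foot = A − λn with λ = (n·A − d)/|n|² = (815 − (-52))/289 = 3.
Foot = (23, -19, 38) − 3·(9, -8, 12) = (-4, 5, 2).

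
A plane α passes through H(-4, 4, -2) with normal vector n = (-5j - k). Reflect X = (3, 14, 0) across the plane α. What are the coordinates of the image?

α: n·r = n·H gives -5y - z = -18.
λ = (n·X − d)/|n|² = (-70 − (-18))/26 = -2.
Reflection = X − 2λn = (3, 14, 0) − (-4)·(0, -5, -1) = (3, -6, -4).

(3, -6, -4)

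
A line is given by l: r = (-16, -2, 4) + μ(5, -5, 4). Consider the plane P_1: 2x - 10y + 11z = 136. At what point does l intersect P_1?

(-11, -7, 8)

Substitute r = (-16, -2, 4) + t(5, -5, 4) into the plane: 32 + 104t = 136, so t = 1.
Intersection: (-16, -2, 4) + 1·(5, -5, 4) = (-11, -7, 8).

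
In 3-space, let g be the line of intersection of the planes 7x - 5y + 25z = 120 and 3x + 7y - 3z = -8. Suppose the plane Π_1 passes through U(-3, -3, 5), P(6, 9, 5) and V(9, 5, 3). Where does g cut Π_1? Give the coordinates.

(0, 1, 5)

Direction of g: (7, -5, 25) × (3, 7, -3) = (-160, 96, 64).
A point on g: solving the two plane equations with x = 10 gives (10, -5, 1).
UP = (9, 12, 0), UV = (12, 8, -2); a normal to Π_1 is UP × UV = (-24, 18, -72).
Using U: Π_1 has equation -24x + 18y - 72z = -342.
Substitute r = (10, -5, 1) + t(-160, 96, 64) into the plane: -402 + 960t = -342, so t = 1/16.
Intersection: (10, -5, 1) + (1/16)·(-160, 96, 64) = (0, 1, 5).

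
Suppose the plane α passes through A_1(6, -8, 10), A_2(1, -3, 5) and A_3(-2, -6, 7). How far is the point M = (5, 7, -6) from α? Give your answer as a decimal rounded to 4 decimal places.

2.5400

A_1A_2 = (-5, 5, -5), A_1A_3 = (-8, 2, -3); a normal to α is A_1A_2 × A_1A_3 = (-5, 25, 30).
Using A_1: α has equation -5x + 25y + 30z = 70.
n·M − d = (-5)·(5) + (25)·(7) + (30)·(-6) − 70 = -100; |n| = √1550.
Distance = |-100| / √1550 = 100/√1550 ≈ 2.5400.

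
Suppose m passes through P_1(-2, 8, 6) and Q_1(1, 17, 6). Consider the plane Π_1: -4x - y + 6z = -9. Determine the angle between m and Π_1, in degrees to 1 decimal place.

17.7

A direction vector for m is Q_1 − P_1 = (3, 9, 0).
sin θ = |n·v| / (|n||v|) = |-21| / (√53 · √90) = 0.30406.
θ ≈ 17.7°.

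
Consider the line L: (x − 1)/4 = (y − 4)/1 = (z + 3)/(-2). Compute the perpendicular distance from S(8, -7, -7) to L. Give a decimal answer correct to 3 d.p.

L has direction (4, 1, -2) through (1, 4, -3).
Taking (1, 4, -3) on L with direction v = (4, 1, -2): w = S − (1, 4, -3) = (7, -11, -4), and w × v = (26, -2, 51).
Distance = |w × v| / |v| = √3281 / √21 ≈ 12.500.

12.500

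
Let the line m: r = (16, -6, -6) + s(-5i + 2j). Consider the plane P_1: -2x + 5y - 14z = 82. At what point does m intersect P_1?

(1, 0, -6)

Substitute r = (16, -6, -6) + t(-5, 2, 0) into the plane: 22 + 20t = 82, so t = 3.
Intersection: (16, -6, -6) + 3·(-5, 2, 0) = (1, 0, -6).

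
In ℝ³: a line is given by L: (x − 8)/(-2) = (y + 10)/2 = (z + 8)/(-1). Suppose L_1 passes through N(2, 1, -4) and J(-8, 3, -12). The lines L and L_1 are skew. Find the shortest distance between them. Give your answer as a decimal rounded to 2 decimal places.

3.71

L has direction (-2, 2, -1) through (8, -10, -8).
A direction vector for L_1 is J − N = (-10, 2, -8).
Common perpendicular direction n = (-2, 2, -1) × (-10, 2, -8) = (-14, -6, 16).
With w = (2, 1, -4) − (8, -10, -8) = (-6, 11, 4), w · n = 82.
Distance = |w · n| / |n| = |82| / √488 ≈ 3.71.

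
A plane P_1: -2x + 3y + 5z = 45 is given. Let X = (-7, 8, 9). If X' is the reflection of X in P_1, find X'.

λ = (n·X − d)/|n|² = (83 − 45)/38 = 1.
Reflection = X − 2λn = (-7, 8, 9) − 2·(-2, 3, 5) = (-3, 2, -1).

(-3, 2, -1)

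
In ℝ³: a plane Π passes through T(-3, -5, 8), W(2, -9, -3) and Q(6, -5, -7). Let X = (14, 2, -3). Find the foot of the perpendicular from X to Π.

TW = (5, -4, -11), TQ = (9, 0, -15); a normal to Π is TW × TQ = (60, -24, 36).
Using T: Π has equation 60x - 24y + 36z = 228.
Foot = X − λn with λ = (n·X − d)/|n|² = (684 − 228)/5472 = 1/12.
Foot = (14, 2, -3) − (1/12)·(60, -24, 36) = (9, 4, -6).

(9, 4, -6)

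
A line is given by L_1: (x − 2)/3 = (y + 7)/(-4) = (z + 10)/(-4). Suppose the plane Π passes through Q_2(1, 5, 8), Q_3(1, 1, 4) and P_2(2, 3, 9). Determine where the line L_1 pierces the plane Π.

(-1, -3, -6)

L_1 has direction (3, -4, -4) through (2, -7, -10).
Q_2Q_3 = (0, -4, -4), Q_2P_2 = (1, -2, 1); a normal to Π is Q_2Q_3 × Q_2P_2 = (-12, -4, 4).
Using Q_2: Π has equation -12x - 4y + 4z = 0.
Substitute r = (2, -7, -10) + t(3, -4, -4) into the plane: -36 + (-36)t = 0, so t = -1.
Intersection: (2, -7, -10) + (-1)·(3, -4, -4) = (-1, -3, -6).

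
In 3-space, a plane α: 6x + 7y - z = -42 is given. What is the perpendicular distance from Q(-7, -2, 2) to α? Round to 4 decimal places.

1.7253

n·Q − d = (6)·(-7) + (7)·(-2) + (-1)·(2) − (-42) = -16; |n| = √86.
Distance = |-16| / √86 = 16/√86 ≈ 1.7253.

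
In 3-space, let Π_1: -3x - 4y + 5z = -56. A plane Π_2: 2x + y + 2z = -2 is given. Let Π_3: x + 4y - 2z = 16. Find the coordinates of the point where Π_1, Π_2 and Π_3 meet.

Solving the 3×3 linear system -3x - 4y + 5z = -56, 2x + y + 2z = -2, x + 4y - 2z = 16 (e.g. by elimination or Cramer's rule, determinant = 41) gives (8, -2, -8).

(8, -2, -8)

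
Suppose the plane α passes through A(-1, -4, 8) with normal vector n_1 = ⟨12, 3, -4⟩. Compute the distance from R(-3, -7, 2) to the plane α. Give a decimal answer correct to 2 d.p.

α: n_1·r = n_1·A gives 12x + 3y - 4z = -56.
n·R − d = (12)·(-3) + (3)·(-7) + (-4)·(2) − (-56) = -9; |n| = √169.
Distance = |-9| / √169 = 9/√169 ≈ 0.69.

0.69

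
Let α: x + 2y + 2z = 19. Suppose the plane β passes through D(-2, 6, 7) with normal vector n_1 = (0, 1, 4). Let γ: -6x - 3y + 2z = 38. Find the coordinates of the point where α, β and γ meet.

β: n_1·r = n_1·D gives y + 4z = 34.
Solving the 3×3 linear system x + 2y + 2z = 19, y + 4z = 34, -6x - 3y + 2z = 38 (e.g. by elimination or Cramer's rule, determinant = -22) gives (-7, 6, 7).

(-7, 6, 7)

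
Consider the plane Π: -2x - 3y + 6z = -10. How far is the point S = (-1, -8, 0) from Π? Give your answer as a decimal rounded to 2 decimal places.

5.14

n·S − d = (-2)·(-1) + (-3)·(-8) + (6)·(0) − (-10) = 36; |n| = √49.
Distance = |36| / √49 = 36/√49 ≈ 5.14.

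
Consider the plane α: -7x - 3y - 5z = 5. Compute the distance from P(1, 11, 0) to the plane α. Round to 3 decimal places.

n·P − d = (-7)·(1) + (-3)·(11) + (-5)·(0) − 5 = -45; |n| = √83.
Distance = |-45| / √83 = 45/√83 ≈ 4.939.

4.939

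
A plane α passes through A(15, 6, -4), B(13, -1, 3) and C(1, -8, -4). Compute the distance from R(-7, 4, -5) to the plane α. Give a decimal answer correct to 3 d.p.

12.173

AB = (-2, -7, 7), AC = (-14, -14, 0); a normal to α is AB × AC = (98, -98, -70).
Using A: α has equation 98x - 98y - 70z = 1162.
n·R − d = (98)·(-7) + (-98)·(4) + (-70)·(-5) − 1162 = -1890; |n| = √24108.
Distance = |-1890| / √24108 = 1890/√24108 ≈ 12.173.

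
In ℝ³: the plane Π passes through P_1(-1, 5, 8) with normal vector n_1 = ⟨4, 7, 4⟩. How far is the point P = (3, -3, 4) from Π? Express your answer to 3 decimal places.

Π: n_1·r = n_1·P_1 gives 4x + 7y + 4z = 63.
n·P − d = (4)·(3) + (7)·(-3) + (4)·(4) − 63 = -56; |n| = √81.
Distance = |-56| / √81 = 56/√81 ≈ 6.222.

6.222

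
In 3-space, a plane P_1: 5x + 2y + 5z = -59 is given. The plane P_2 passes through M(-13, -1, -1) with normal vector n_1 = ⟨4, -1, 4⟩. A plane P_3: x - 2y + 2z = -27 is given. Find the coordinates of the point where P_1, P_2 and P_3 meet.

P_2: n_1·r = n_1·M gives 4x - y + 4z = -55.
Solving the 3×3 linear system 5x + 2y + 5z = -59, 4x - y + 4z = -55, x - 2y + 2z = -27 (e.g. by elimination or Cramer's rule, determinant = -13) gives (-5, 3, -8).

(-5, 3, -8)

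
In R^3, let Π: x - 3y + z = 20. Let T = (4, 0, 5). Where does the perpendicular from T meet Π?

Foot = T − λn with λ = (n·T − d)/|n|² = (9 − 20)/11 = -1.
Foot = (4, 0, 5) − (-1)·(1, -3, 1) = (5, -3, 6).

(5, -3, 6)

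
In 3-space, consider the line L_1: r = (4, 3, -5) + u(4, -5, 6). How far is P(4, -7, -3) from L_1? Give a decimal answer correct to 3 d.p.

Taking (4, 3, -5) on L_1 with direction v = (4, -5, 6): w = P − (4, 3, -5) = (0, -10, 2), and w × v = (-50, 8, 40).
Distance = |w × v| / |v| = √4164 / √77 ≈ 7.354.

7.354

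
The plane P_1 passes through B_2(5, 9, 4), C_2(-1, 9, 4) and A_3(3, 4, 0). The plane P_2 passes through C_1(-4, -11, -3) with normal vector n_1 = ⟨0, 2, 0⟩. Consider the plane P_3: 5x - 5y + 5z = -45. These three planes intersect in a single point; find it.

B_2C_2 = (-6, 0, 0), B_2A_3 = (-2, -5, -4); a normal to P_1 is B_2C_2 × B_2A_3 = (0, -24, 30).
Using B_2: P_1 has equation -24y + 30z = -96.
P_2: n_1·r = n_1·C_1 gives 2y = -22.
Solving the 3×3 linear system -24y + 30z = -96, 2y = -22, 5x - 5y + 5z = -45 (e.g. by elimination or Cramer's rule, determinant = -300) gives (-8, -11, -12).

(-8, -11, -12)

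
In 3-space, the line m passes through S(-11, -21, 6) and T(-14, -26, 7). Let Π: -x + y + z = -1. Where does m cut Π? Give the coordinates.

A direction vector for m is T − S = (-3, -5, 1).
Substitute r = (-11, -21, 6) + t(-3, -5, 1) into the plane: -4 + (-1)t = -1, so t = -3.
Intersection: (-11, -21, 6) + (-3)·(-3, -5, 1) = (-2, -6, 3).

(-2, -6, 3)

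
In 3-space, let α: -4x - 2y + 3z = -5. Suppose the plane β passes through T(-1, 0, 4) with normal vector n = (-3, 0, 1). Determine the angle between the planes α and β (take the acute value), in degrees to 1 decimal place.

28.3

β: n·r = n·T gives -3x + z = 7.
cos θ = |n₁·n₂| / (|n₁||n₂|) = |15| / (√29 · √10).
θ = arccos(0.88083) ≈ 28.3°.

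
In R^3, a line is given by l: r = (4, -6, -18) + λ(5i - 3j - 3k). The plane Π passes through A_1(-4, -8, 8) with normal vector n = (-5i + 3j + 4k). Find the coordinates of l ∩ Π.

Π: n·r = n·A_1 gives -5x + 3y + 4z = 28.
Substitute r = (4, -6, -18) + t(5, -3, -3) into the plane: -110 + (-46)t = 28, so t = -3.
Intersection: (4, -6, -18) + (-3)·(5, -3, -3) = (-11, 3, -9).

(-11, 3, -9)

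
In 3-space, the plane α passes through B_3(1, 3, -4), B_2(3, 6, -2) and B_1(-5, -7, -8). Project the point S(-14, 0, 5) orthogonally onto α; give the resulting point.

(-2, -6, 2)

B_3B_2 = (2, 3, 2), B_3B_1 = (-6, -10, -4); a normal to α is B_3B_2 × B_3B_1 = (8, -4, -2).
Using B_3: α has equation 8x - 4y - 2z = 4.
Foot = S − λn with λ = (n·S − d)/|n|² = (-122 − 4)/84 = -3/2.
Foot = (-14, 0, 5) − (-3/2)·(8, -4, -2) = (-2, -6, 2).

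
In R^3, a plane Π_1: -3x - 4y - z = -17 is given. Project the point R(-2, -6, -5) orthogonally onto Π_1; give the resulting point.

Foot = R − λn with λ = (n·R − d)/|n|² = (35 − (-17))/26 = 2.
Foot = (-2, -6, -5) − 2·(-3, -4, -1) = (4, 2, -3).

(4, 2, -3)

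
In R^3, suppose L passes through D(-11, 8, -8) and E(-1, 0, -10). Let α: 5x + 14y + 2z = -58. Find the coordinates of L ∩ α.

(4, -4, -11)

A direction vector for L is E − D = (10, -8, -2).
Substitute r = (-11, 8, -8) + t(10, -8, -2) into the plane: 41 + (-66)t = -58, so t = 3/2.
Intersection: (-11, 8, -8) + (3/2)·(10, -8, -2) = (4, -4, -11).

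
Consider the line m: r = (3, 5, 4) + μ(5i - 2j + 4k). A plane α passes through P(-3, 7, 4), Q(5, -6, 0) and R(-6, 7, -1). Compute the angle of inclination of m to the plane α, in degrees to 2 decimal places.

6.05

PQ = (8, -13, -4), PR = (-3, 0, -5); a normal to α is PQ × PR = (65, 52, -39).
Using P: α has equation 65x + 52y - 39z = 13.
sin θ = |n·v| / (|n||v|) = |65| / (√8450 · √45) = 0.10541.
θ ≈ 6.05°.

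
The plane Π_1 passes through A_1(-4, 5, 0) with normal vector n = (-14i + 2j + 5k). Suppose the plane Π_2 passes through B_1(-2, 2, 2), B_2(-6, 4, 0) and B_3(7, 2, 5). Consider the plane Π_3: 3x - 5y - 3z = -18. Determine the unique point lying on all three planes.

Π_1: n·r = n·A_1 gives -14x + 2y + 5z = 66.
B_1B_2 = (-4, 2, -2), B_1B_3 = (9, 0, 3); a normal to Π_2 is B_1B_2 × B_1B_3 = (6, -6, -18).
Using B_1: Π_2 has equation 6x - 6y - 18z = -60.
Solving the 3×3 linear system -14x + 2y + 5z = 66, 6x - 6y - 18z = -60, 3x - 5y - 3z = -18 (e.g. by elimination or Cramer's rule, determinant = 876) gives (-4, 0, 2).

(-4, 0, 2)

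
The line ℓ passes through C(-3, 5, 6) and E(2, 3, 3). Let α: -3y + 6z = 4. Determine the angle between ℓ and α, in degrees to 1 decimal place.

A direction vector for ℓ is E − C = (5, -2, -3).
sin θ = |n·v| / (|n||v|) = |-12| / (√45 · √38) = 0.29019.
θ ≈ 16.9°.

16.9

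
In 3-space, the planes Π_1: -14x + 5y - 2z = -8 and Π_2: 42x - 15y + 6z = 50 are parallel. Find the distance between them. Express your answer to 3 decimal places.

Rescale Π_2 by 1/(-3): -14x + 5y - 2z = -50/3. Then distance = |-8 − (-50/3)| / √225 ≈ 0.578.

0.578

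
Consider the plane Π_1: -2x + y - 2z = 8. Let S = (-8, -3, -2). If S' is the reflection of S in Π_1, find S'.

(-4, -5, 2)

λ = (n·S − d)/|n|² = (17 − 8)/9 = 1.
Reflection = S − 2λn = (-8, -3, -2) − 2·(-2, 1, -2) = (-4, -5, 2).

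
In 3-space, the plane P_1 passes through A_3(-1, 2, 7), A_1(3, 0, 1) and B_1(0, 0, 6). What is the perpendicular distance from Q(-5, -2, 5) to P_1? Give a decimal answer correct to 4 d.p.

A_3A_1 = (4, -2, -6), A_3B_1 = (1, -2, -1); a normal to P_1 is A_3A_1 × A_3B_1 = (-10, -2, -6).
Using A_3: P_1 has equation -10x - 2y - 6z = -36.
n·Q − d = (-10)·(-5) + (-2)·(-2) + (-6)·(5) − (-36) = 60; |n| = √140.
Distance = |60| / √140 = 60/√140 ≈ 5.0709.

5.0709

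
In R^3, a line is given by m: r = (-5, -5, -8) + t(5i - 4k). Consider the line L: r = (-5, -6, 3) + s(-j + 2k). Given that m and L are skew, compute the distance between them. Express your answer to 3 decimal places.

3.790

Common perpendicular direction n = (5, 0, -4) × (0, -1, 2) = (-4, -10, -5).
With w = (-5, -6, 3) − (-5, -5, -8) = (0, -1, 11), w · n = -45.
Distance = |w · n| / |n| = |-45| / √141 ≈ 3.790.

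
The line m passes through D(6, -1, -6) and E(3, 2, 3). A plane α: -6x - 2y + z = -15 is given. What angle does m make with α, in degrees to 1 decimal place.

19.2

A direction vector for m is E − D = (-3, 3, 9).
sin θ = |n·v| / (|n||v|) = |21| / (√41 · √99) = 0.32962.
θ ≈ 19.2°.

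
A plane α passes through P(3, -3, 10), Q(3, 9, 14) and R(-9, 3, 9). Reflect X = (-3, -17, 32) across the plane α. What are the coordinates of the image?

(9, -1, -16)

PQ = (0, 12, 4), PR = (-12, 6, -1); a normal to α is PQ × PR = (-36, -48, 144).
Using P: α has equation -36x - 48y + 144z = 1476.
λ = (n·X − d)/|n|² = (5532 − 1476)/24336 = 1/6.
Reflection = X − 2λn = (-3, -17, 32) − (1/3)·(-36, -48, 144) = (9, -1, -16).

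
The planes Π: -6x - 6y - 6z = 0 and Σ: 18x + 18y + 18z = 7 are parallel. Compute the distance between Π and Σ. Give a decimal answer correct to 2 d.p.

0.22

Rescale Σ by 1/(-3): -6x - 6y - 6z = -7/3. Then distance = |0 − (-7/3)| / √108 ≈ 0.22.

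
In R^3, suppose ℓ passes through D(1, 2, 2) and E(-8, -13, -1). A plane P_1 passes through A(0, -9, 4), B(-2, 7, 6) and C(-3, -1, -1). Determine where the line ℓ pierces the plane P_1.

A direction vector for ℓ is E − D = (-9, -15, -3).
AB = (-2, 16, 2), AC = (-3, 8, -5); a normal to P_1 is AB × AC = (-96, -16, 32).
Using A: P_1 has equation -96x - 16y + 32z = 272.
Substitute r = (1, 2, 2) + t(-9, -15, -3) into the plane: -64 + 1008t = 272, so t = 1/3.
Intersection: (1, 2, 2) + (1/3)·(-9, -15, -3) = (-2, -3, 1).

(-2, -3, 1)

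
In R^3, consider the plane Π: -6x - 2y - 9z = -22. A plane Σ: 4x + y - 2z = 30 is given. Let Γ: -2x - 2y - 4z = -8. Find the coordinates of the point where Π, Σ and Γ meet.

(6, 2, -2)

Solving the 3×3 linear system -6x - 2y - 9z = -22, 4x + y - 2z = 30, -2x - 2y - 4z = -8 (e.g. by elimination or Cramer's rule, determinant = 62) gives (6, 2, -2).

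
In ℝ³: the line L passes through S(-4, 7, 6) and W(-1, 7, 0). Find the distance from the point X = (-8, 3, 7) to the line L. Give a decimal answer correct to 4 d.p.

A direction vector for L is W − S = (3, 0, -6).
Taking (-4, 7, 6) on L with direction v = (3, 0, -6): w = X − (-4, 7, 6) = (-4, -4, 1), and w × v = (24, -21, 12).
Distance = |w × v| / |v| = √1161 / √45 ≈ 5.0794.

5.0794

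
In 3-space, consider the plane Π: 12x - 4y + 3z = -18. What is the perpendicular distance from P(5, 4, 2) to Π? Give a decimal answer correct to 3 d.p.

5.231

n·P − d = (12)·(5) + (-4)·(4) + (3)·(2) − (-18) = 68; |n| = √169.
Distance = |68| / √169 = 68/√169 ≈ 5.231.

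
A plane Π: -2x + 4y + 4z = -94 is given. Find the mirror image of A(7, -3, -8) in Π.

λ = (n·A − d)/|n|² = (-58 − (-94))/36 = 1.
Reflection = A − 2λn = (7, -3, -8) − 2·(-2, 4, 4) = (11, -11, -16).

(11, -11, -16)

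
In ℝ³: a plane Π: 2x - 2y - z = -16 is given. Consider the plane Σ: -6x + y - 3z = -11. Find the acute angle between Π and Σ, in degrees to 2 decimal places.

cos θ = |n₁·n₂| / (|n₁||n₂|) = |-11| / (√9 · √46).
θ = arccos(0.54062) ≈ 57.27°.

57.27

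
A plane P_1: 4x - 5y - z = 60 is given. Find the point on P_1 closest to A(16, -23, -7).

(4, -8, -4)

Foot = A − λn with λ = (n·A − d)/|n|² = (186 − 60)/42 = 3.
Foot = (16, -23, -7) − 3·(4, -5, -1) = (4, -8, -4).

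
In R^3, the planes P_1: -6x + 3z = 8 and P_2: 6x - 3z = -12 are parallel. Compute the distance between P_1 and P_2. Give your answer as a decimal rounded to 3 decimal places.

0.596

Rescale P_2 by 1/(-1): -6x + 3z = 12. Then distance = |8 − 12| / √45 ≈ 0.596.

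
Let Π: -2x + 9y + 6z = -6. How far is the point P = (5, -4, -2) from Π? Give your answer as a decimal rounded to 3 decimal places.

4.727

n·P − d = (-2)·(5) + (9)·(-4) + (6)·(-2) − (-6) = -52; |n| = √121.
Distance = |-52| / √121 = 52/√121 ≈ 4.727.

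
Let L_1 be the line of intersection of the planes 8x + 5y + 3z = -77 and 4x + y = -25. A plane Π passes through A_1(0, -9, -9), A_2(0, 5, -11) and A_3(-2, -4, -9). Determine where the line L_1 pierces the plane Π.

(-6, -1, -8)

Direction of L_1: (8, 5, 3) × (4, 1, 0) = (-3, 12, -12).
A point on L_1: solving the two plane equations with x = -8 gives (-8, 7, -16).
A_1A_2 = (0, 14, -2), A_1A_3 = (-2, 5, 0); a normal to Π is A_1A_2 × A_1A_3 = (10, 4, 28).
Using A_1: Π has equation 10x + 4y + 28z = -288.
Substitute r = (-8, 7, -16) + t(-3, 12, -12) into the plane: -500 + (-318)t = -288, so t = -2/3.
Intersection: (-8, 7, -16) + (-2/3)·(-3, 12, -12) = (-6, -1, -8).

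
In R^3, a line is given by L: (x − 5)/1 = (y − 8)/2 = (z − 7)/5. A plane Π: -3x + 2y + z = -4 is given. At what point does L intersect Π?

(3, 4, -3)

L has direction (1, 2, 5) through (5, 8, 7).
Substitute r = (5, 8, 7) + t(1, 2, 5) into the plane: 8 + 6t = -4, so t = -2.
Intersection: (5, 8, 7) + (-2)·(1, 2, 5) = (3, 4, -3).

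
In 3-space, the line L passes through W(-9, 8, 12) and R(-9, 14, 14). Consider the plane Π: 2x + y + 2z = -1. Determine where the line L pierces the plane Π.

(-9, -1, 9)

A direction vector for L is R − W = (0, 6, 2).
Substitute r = (-9, 8, 12) + t(0, 6, 2) into the plane: 14 + 10t = -1, so t = -3/2.
Intersection: (-9, 8, 12) + (-3/2)·(0, 6, 2) = (-9, -1, 9).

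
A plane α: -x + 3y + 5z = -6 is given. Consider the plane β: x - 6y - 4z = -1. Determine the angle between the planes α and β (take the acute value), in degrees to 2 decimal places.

25.11

cos θ = |n₁·n₂| / (|n₁||n₂|) = |-39| / (√35 · √53).
θ = arccos(0.90551) ≈ 25.11°.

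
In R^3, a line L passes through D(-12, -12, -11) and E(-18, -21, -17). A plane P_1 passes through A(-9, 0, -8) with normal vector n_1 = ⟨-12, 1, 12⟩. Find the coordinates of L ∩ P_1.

(-4, 0, -3)

A direction vector for L is E − D = (-6, -9, -6).
P_1: n_1·r = n_1·A gives -12x + y + 12z = 12.
Substitute r = (-12, -12, -11) + t(-6, -9, -6) into the plane: 0 + (-9)t = 12, so t = -4/3.
Intersection: (-12, -12, -11) + (-4/3)·(-6, -9, -6) = (-4, 0, -3).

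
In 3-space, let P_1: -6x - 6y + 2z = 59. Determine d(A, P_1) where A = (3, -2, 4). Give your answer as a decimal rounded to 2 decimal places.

6.54

n·A − d = (-6)·(3) + (-6)·(-2) + (2)·(4) − 59 = -57; |n| = √76.
Distance = |-57| / √76 = 57/√76 ≈ 6.54.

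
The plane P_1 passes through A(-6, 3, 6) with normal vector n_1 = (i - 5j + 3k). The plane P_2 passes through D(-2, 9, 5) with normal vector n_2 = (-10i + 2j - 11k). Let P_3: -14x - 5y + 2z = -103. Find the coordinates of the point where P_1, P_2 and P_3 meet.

(7, -1, -5)

P_1: n_1·r = n_1·A gives x - 5y + 3z = -3.
P_2: n_2·r = n_2·D gives -10x + 2y - 11z = -17.
Solving the 3×3 linear system x - 5y + 3z = -3, -10x + 2y - 11z = -17, -14x - 5y + 2z = -103 (e.g. by elimination or Cramer's rule, determinant = -687) gives (7, -1, -5).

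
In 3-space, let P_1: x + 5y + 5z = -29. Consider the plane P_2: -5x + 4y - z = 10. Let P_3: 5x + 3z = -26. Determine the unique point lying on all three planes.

(-4, -3, -2)

Solving the 3×3 linear system x + 5y + 5z = -29, -5x + 4y - z = 10, 5x + 3z = -26 (e.g. by elimination or Cramer's rule, determinant = -38) gives (-4, -3, -2).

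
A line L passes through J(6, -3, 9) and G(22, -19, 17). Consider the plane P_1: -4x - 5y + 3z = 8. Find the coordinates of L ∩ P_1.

(2, 1, 7)

A direction vector for L is G − J = (16, -16, 8).
Substitute r = (6, -3, 9) + t(16, -16, 8) into the plane: 18 + 40t = 8, so t = -1/4.
Intersection: (6, -3, 9) + (-1/4)·(16, -16, 8) = (2, 1, 7).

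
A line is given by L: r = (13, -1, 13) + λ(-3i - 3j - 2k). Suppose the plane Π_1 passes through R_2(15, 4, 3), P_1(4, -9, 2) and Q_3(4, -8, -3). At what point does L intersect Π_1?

(4, -10, 7)

R_2P_1 = (-11, -13, -1), R_2Q_3 = (-11, -12, -6); a normal to Π_1 is R_2P_1 × R_2Q_3 = (66, -55, -11).
Using R_2: Π_1 has equation 66x - 55y - 11z = 737.
Substitute r = (13, -1, 13) + t(-3, -3, -2) into the plane: 770 + (-11)t = 737, so t = 3.
Intersection: (13, -1, 13) + 3·(-3, -3, -2) = (4, -10, 7).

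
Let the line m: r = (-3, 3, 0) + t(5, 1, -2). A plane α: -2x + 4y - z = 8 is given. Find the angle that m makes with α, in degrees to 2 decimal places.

sin θ = |n·v| / (|n||v|) = |-4| / (√21 · √30) = 0.15936.
θ ≈ 9.17°.

9.17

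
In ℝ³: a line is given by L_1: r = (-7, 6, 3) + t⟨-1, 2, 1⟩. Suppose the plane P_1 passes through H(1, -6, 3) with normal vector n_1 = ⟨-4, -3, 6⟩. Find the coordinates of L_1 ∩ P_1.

(-8, 8, 4)

P_1: n_1·r = n_1·H gives -4x - 3y + 6z = 32.
Substitute r = (-7, 6, 3) + t(-1, 2, 1) into the plane: 28 + 4t = 32, so t = 1.
Intersection: (-7, 6, 3) + 1·(-1, 2, 1) = (-8, 8, 4).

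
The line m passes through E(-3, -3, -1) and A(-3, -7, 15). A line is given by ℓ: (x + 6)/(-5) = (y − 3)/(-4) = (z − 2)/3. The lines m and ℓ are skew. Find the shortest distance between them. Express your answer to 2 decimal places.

7.14

A direction vector for m is A − E = (0, -4, 16).
ℓ has direction (-5, -4, 3) through (-6, 3, 2).
Common perpendicular direction n = (0, -4, 16) × (-5, -4, 3) = (52, -80, -20).
With w = (-6, 3, 2) − (-3, -3, -1) = (-3, 6, 3), w · n = -696.
Distance = |w · n| / |n| = |-696| / √9504 ≈ 7.14.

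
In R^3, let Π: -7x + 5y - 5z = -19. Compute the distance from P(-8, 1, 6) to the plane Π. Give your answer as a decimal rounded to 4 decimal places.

5.0252

n·P − d = (-7)·(-8) + (5)·(1) + (-5)·(6) − (-19) = 50; |n| = √99.
Distance = |50| / √99 = 50/√99 ≈ 5.0252.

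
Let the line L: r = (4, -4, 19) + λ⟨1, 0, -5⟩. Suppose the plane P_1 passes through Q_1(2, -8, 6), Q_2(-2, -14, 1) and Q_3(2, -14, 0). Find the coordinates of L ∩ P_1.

(6, -4, 9)

Q_1Q_2 = (-4, -6, -5), Q_1Q_3 = (0, -6, -6); a normal to P_1 is Q_1Q_2 × Q_1Q_3 = (6, -24, 24).
Using Q_1: P_1 has equation 6x - 24y + 24z = 348.
Substitute r = (4, -4, 19) + t(1, 0, -5) into the plane: 576 + (-114)t = 348, so t = 2.
Intersection: (4, -4, 19) + 2·(1, 0, -5) = (6, -4, 9).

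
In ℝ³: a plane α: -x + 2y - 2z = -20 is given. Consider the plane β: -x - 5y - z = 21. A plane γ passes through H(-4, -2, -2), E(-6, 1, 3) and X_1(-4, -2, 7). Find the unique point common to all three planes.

HE = (-2, 3, 5), HX_1 = (0, 0, 9); a normal to γ is HE × HX_1 = (27, 18, 0).
Using H: γ has equation 27x + 18y = -144.
Solving the 3×3 linear system -x + 2y - 2z = -20, -x - 5y - z = 21, 27x + 18y = -144 (e.g. by elimination or Cramer's rule, determinant = -306) gives (-2, -5, 6).

(-2, -5, 6)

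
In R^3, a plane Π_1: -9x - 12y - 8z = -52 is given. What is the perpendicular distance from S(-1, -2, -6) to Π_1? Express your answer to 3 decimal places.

7.824

n·S − d = (-9)·(-1) + (-12)·(-2) + (-8)·(-6) − (-52) = 133; |n| = √289.
Distance = |133| / √289 = 133/√289 ≈ 7.824.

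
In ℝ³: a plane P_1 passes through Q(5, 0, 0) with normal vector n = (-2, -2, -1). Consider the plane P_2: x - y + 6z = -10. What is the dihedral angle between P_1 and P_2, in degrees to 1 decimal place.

71.1

P_1: n·r = n·Q gives -2x - 2y - z = -10.
cos θ = |n₁·n₂| / (|n₁||n₂|) = |-6| / (√9 · √38).
θ = arccos(0.32444) ≈ 71.1°.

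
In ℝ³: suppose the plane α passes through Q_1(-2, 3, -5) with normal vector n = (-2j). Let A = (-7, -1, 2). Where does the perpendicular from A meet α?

α: n·r = n·Q_1 gives -2y = -6.
Foot = A − λn with λ = (n·A − d)/|n|² = (2 − (-6))/4 = 2.
Foot = (-7, -1, 2) − 2·(0, -2, 0) = (-7, 3, 2).

(-7, 3, 2)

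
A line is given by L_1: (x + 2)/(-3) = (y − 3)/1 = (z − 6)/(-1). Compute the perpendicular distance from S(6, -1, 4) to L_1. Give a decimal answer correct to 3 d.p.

4.748

L_1 has direction (-3, 1, -1) through (-2, 3, 6).
Taking (-2, 3, 6) on L_1 with direction v = (-3, 1, -1): w = S − (-2, 3, 6) = (8, -4, -2), and w × v = (6, 14, -4).
Distance = |w × v| / |v| = √248 / √11 ≈ 4.748.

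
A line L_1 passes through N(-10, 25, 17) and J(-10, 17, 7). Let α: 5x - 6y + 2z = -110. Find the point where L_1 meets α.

A direction vector for L_1 is J − N = (0, -8, -10).
Substitute r = (-10, 25, 17) + t(0, -8, -10) into the plane: -166 + 28t = -110, so t = 2.
Intersection: (-10, 25, 17) + 2·(0, -8, -10) = (-10, 9, -3).

(-10, 9, -3)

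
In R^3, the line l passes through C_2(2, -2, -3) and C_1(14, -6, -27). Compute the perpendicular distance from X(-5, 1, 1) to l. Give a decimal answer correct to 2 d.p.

4.89

A direction vector for l is C_1 − C_2 = (12, -4, -24).
Taking (2, -2, -3) on l with direction v = (12, -4, -24): w = X − (2, -2, -3) = (-7, 3, 4), and w × v = (-56, -120, -8).
Distance = |w × v| / |v| = √17600 / √736 ≈ 4.89.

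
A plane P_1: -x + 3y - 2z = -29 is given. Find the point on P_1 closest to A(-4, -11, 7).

(-5, -8, 5)

Foot = A − λn with λ = (n·A − d)/|n|² = (-43 − (-29))/14 = -1.
Foot = (-4, -11, 7) − (-1)·(-1, 3, -2) = (-5, -8, 5).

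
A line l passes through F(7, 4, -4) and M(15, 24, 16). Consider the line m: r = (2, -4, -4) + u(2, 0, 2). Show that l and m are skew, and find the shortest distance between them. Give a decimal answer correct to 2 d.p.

6.38

A direction vector for l is M − F = (8, 20, 20).
Common perpendicular direction n = (8, 20, 20) × (2, 0, 2) = (40, 24, -40).
With w = (2, -4, -4) − (7, 4, -4) = (-5, -8, 0), w · n = -392.
Since n ≠ 0 the lines are not parallel, and w · n = -392 ≠ 0 so they do not intersect; hence they are skew.
Distance = |w · n| / |n| = |-392| / √3776 ≈ 6.38.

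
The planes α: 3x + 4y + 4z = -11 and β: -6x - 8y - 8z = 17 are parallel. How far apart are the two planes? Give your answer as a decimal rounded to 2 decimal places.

Rescale β by 1/(-2): 3x + 4y + 4z = -17/2. Then distance = |-11 − (-17/2)| / √41 ≈ 0.39.

0.39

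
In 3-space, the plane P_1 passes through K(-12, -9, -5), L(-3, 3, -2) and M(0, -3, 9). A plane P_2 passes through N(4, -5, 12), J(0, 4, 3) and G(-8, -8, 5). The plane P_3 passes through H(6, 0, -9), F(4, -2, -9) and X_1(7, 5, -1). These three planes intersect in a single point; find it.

(0, 1, 5)

KL = (9, 12, 3), KM = (12, 6, 14); a normal to P_1 is KL × KM = (150, -90, -90).
Using K: P_1 has equation 150x - 90y - 90z = -540.
NJ = (-4, 9, -9), NG = (-12, -3, -7); a normal to P_2 is NJ × NG = (-90, 80, 120).
Using N: P_2 has equation -90x + 80y + 120z = 680.
HF = (-2, -2, 0), HX_1 = (1, 5, 8); a normal to P_3 is HF × HX_1 = (-16, 16, -8).
Using H: P_3 has equation -16x + 16y - 8z = -24.
Solving the 3×3 linear system 150x - 90y - 90z = -540, -90x + 80y + 120z = 680, -16x + 16y - 8z = -24 (e.g. by elimination or Cramer's rule, determinant = -132000) gives (0, 1, 5).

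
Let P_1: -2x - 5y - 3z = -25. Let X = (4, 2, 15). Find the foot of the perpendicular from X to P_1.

Foot = X − λn with λ = (n·X − d)/|n|² = (-63 − (-25))/38 = -1.
Foot = (4, 2, 15) − (-1)·(-2, -5, -3) = (2, -3, 12).

(2, -3, 12)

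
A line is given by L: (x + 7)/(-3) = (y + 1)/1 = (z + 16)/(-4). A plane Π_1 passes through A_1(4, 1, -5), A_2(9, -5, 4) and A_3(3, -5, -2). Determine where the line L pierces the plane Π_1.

L has direction (-3, 1, -4) through (-7, -1, -16).
A_1A_2 = (5, -6, 9), A_1A_3 = (-1, -6, 3); a normal to Π_1 is A_1A_2 × A_1A_3 = (36, -24, -36).
Using A_1: Π_1 has equation 36x - 24y - 36z = 300.
Substitute r = (-7, -1, -16) + t(-3, 1, -4) into the plane: 348 + 12t = 300, so t = -4.
Intersection: (-7, -1, -16) + (-4)·(-3, 1, -4) = (5, -5, 0).

(5, -5, 0)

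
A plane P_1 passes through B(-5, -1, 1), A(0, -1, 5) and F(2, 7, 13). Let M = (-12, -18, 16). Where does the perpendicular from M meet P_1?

BA = (5, 0, 4), BF = (7, 8, 12); a normal to P_1 is BA × BF = (-32, -32, 40).
Using B: P_1 has equation -32x - 32y + 40z = 232.
Foot = M − λn with λ = (n·M − d)/|n|² = (1600 − 232)/3648 = 3/8.
Foot = (-12, -18, 16) − (3/8)·(-32, -32, 40) = (0, -6, 1).

(0, -6, 1)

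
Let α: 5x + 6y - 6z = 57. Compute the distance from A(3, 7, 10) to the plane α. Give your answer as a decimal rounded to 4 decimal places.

n·A − d = (5)·(3) + (6)·(7) + (-6)·(10) − 57 = -60; |n| = √97.
Distance = |-60| / √97 = 60/√97 ≈ 6.0921.

6.0921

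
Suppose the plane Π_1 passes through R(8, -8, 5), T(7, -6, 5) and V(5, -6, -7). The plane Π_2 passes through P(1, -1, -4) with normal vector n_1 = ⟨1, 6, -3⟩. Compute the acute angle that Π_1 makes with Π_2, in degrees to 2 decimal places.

54.06

RT = (-1, 2, 0), RV = (-3, 2, -12); a normal to Π_1 is RT × RV = (-24, -12, 4).
Using R: Π_1 has equation -24x - 12y + 4z = -76.
Π_2: n_1·r = n_1·P gives x + 6y - 3z = 7.
cos θ = |n₁·n₂| / (|n₁||n₂|) = |-108| / (√736 · √46).
θ = arccos(0.58696) ≈ 54.06°.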